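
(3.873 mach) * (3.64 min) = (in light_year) 3.044e-11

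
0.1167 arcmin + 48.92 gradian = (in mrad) 768.5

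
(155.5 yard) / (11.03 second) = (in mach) 0.03786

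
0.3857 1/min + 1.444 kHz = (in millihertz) 1.444e+06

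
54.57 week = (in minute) 5.501e+05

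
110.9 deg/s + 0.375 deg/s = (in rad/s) 1.942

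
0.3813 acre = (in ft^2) 1.661e+04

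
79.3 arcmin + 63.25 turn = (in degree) 2.277e+04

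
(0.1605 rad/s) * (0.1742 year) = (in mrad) 8.817e+08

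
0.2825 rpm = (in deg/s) 1.695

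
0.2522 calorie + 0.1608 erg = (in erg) 1.055e+07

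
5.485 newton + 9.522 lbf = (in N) 47.84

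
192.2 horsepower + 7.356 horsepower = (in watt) 1.488e+05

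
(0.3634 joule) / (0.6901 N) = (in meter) 0.5266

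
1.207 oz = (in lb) 0.07544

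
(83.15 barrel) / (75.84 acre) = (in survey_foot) 0.0001413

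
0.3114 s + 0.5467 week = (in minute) 5511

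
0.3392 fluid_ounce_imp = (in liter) 0.009638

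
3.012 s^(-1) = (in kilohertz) 0.003012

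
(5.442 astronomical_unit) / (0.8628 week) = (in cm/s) 1.56e+08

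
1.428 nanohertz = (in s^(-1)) 1.428e-09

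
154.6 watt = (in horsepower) 0.2073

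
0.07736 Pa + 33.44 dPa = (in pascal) 3.421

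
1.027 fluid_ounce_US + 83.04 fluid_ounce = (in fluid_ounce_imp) 87.5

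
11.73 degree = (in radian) 0.2047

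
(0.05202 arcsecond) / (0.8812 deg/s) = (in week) 2.711e-11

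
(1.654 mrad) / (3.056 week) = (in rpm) 8.546e-09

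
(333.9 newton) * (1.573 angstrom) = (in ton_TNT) 1.255e-17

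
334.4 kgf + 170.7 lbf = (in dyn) 4.039e+08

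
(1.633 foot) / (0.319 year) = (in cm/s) 4.948e-06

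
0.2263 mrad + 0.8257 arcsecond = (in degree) 0.0132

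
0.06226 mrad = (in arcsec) 12.84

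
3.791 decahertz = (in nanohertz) 3.791e+10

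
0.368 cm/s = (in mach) 1.081e-05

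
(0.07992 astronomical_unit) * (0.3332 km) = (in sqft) 4.288e+13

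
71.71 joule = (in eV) 4.476e+20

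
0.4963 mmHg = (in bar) 0.0006617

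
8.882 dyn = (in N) 8.882e-05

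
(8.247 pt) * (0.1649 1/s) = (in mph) 0.001073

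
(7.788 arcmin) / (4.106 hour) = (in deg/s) 8.781e-06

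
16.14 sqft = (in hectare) 0.0001499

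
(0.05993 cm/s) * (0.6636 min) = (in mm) 23.86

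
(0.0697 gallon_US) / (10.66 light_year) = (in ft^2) 2.816e-20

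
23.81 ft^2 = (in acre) 0.0005466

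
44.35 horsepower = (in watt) 3.307e+04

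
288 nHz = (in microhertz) 0.288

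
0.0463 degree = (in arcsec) 166.7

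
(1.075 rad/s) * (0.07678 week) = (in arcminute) 1.716e+08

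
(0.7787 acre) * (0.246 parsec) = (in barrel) 1.505e+20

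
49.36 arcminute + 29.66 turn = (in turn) 29.66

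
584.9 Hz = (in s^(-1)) 584.9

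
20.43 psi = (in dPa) 1.409e+06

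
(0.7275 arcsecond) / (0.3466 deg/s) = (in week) 9.64e-10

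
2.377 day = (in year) 0.006512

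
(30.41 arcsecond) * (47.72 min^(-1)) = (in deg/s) 0.006718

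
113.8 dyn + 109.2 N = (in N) 109.2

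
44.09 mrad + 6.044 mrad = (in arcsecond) 1.034e+04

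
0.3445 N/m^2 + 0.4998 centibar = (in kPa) 0.5001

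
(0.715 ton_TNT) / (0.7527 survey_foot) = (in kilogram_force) 1.33e+09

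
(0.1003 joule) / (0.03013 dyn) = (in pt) 9.436e+08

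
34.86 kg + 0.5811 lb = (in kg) 35.12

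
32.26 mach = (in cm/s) 1.098e+06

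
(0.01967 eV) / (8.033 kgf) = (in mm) 4.001e-20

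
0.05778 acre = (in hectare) 0.02338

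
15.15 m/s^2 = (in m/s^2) 15.15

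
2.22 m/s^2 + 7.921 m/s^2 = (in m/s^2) 10.14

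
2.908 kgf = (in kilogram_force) 2.908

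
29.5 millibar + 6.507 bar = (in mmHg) 4903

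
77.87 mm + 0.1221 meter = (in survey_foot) 0.6561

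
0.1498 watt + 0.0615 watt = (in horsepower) 0.0002834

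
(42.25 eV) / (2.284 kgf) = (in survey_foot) 9.915e-19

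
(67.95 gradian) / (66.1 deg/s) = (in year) 2.934e-08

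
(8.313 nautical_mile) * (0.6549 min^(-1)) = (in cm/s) 1.68e+04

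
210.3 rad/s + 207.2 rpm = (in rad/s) 232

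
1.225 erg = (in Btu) 1.161e-10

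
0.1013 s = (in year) 3.212e-09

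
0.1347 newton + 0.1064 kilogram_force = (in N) 1.178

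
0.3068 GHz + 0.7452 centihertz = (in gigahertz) 0.3068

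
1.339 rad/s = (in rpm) 12.79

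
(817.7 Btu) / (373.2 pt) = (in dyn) 6.553e+11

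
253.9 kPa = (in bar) 2.539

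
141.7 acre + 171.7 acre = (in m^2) 1.268e+06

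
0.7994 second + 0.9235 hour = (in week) 0.005498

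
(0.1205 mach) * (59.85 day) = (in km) 2.122e+05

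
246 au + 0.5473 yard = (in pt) 1.043e+17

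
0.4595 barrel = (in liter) 73.05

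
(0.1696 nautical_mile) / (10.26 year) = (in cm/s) 9.708e-05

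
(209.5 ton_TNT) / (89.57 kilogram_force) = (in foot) 3.274e+09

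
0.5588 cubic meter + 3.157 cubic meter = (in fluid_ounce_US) 1.256e+05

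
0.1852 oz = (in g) 5.25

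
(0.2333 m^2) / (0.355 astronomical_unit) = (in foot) 1.441e-11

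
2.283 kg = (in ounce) 80.53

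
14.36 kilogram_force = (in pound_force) 31.66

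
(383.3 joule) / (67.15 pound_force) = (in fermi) 1.283e+15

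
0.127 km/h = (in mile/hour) 0.07891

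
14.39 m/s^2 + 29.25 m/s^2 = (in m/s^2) 43.64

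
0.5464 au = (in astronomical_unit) 0.5464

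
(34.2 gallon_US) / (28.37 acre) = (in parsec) 3.654e-23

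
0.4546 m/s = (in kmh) 1.637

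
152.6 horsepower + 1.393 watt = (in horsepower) 152.6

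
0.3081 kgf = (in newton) 3.021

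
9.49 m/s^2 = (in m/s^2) 9.49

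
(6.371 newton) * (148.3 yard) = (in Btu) 0.8189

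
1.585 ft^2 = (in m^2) 0.1473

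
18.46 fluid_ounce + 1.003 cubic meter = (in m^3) 1.004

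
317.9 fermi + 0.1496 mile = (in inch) 9479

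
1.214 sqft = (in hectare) 1.128e-05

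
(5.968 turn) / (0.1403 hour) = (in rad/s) 0.07424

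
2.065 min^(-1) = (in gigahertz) 3.442e-11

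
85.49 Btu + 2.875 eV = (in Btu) 85.49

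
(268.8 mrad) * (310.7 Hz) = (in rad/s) 83.52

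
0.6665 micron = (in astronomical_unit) 4.455e-18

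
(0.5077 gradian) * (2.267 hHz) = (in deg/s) 103.6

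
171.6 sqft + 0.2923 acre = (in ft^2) 1.29e+04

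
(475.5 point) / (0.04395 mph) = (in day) 9.882e-05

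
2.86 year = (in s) 9.019e+07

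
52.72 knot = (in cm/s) 2712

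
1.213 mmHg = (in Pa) 161.7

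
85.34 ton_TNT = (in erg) 3.571e+18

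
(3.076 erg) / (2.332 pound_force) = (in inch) 1.167e-06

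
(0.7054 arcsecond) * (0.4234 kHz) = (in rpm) 0.01383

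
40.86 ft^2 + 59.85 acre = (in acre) 59.85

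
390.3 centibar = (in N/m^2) 3.903e+05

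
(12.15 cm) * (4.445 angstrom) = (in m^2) 5.401e-11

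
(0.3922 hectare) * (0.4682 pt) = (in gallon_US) 171.1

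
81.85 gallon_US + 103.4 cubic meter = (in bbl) 652.3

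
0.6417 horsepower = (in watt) 478.5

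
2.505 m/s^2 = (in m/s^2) 2.505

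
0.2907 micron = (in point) 0.000824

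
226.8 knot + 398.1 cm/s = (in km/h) 434.4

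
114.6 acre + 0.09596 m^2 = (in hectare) 46.38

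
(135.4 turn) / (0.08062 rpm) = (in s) 1.008e+05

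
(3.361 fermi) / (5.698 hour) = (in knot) 3.185e-19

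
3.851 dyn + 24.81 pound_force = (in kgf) 11.25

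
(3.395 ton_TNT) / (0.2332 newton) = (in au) 0.4072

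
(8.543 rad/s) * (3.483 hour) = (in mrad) 1.071e+08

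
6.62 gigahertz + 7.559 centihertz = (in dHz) 6.62e+10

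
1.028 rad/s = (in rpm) 9.817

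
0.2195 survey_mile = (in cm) 3.533e+04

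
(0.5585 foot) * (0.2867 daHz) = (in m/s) 0.4881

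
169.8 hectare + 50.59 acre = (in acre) 470.2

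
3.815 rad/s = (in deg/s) 218.6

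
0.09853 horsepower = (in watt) 73.47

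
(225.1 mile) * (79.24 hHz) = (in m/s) 2.871e+09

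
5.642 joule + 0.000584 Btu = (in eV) 3.906e+19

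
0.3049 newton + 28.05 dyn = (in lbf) 0.06861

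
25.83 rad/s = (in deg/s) 1480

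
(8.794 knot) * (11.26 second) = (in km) 0.05094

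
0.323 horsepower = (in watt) 240.9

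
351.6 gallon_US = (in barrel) 8.371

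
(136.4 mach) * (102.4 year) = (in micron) 1.5e+20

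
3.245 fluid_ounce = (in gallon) 0.02535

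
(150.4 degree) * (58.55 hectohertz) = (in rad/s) 1.537e+04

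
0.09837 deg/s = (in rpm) 0.01639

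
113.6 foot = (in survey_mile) 0.02152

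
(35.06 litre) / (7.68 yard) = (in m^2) 0.004992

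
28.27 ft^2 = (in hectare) 0.0002626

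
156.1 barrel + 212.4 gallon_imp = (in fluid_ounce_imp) 9.075e+05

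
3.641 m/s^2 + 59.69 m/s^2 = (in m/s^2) 63.33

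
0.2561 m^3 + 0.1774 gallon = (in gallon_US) 67.83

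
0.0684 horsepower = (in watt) 51.01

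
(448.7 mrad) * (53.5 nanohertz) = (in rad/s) 2.401e-08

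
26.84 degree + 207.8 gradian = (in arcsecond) 7.699e+05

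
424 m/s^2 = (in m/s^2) 424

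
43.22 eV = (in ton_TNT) 1.655e-27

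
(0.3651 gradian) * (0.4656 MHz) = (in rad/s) 2670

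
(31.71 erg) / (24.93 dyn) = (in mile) 7.904e-06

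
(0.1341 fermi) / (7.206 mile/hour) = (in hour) 1.156e-20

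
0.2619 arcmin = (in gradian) 0.00485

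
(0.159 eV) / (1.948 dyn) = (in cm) 1.308e-13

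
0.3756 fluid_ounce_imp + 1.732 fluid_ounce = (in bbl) 0.0003893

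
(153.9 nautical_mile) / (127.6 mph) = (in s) 4997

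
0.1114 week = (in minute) 1123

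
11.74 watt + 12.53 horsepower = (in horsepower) 12.55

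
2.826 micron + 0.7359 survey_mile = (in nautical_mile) 0.6395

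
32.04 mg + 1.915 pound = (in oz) 30.64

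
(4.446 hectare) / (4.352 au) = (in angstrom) 682.9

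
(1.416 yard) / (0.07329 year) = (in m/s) 5.602e-07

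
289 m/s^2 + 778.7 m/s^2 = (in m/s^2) 1068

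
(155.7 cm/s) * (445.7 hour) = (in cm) 2.498e+08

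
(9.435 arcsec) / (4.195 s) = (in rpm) 0.0001041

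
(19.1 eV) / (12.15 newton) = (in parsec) 8.162e-36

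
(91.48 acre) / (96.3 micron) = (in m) 3.844e+09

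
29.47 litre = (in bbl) 0.1854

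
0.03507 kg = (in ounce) 1.237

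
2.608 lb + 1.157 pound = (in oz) 60.24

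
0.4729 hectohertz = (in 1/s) 47.29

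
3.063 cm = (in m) 0.03063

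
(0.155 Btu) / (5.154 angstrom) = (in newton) 3.173e+11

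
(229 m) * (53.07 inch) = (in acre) 0.07628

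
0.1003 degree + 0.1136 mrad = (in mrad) 1.864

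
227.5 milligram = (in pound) 0.0005016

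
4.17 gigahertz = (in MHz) 4170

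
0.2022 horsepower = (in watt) 150.8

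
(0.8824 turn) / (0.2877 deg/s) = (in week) 0.001826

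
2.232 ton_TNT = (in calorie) 2.232e+09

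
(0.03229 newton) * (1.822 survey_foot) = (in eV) 1.119e+17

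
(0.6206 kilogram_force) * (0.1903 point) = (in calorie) 9.765e-05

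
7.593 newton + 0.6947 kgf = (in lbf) 3.239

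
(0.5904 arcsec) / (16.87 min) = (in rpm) 2.7e-08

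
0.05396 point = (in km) 1.904e-08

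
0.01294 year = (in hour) 113.4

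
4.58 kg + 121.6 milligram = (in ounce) 161.6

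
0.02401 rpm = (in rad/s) 0.002514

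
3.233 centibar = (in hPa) 32.33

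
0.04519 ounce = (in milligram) 1281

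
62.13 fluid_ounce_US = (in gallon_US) 0.4854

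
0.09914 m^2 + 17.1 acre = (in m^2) 6.92e+04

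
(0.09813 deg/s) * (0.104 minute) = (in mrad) 10.69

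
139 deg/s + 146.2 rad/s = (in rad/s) 148.6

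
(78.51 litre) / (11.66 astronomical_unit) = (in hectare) 4.501e-18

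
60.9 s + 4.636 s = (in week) 0.0001084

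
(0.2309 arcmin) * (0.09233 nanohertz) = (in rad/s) 6.201e-15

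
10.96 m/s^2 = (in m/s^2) 10.96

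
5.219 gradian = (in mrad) 81.98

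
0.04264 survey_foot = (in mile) 8.076e-06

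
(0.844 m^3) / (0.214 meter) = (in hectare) 0.0003944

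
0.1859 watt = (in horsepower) 0.0002493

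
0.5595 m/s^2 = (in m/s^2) 0.5595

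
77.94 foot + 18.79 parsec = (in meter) 5.798e+17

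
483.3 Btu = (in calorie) 1.219e+05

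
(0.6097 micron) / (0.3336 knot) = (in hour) 9.868e-10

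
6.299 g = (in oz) 0.2222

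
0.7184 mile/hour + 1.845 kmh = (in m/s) 0.8337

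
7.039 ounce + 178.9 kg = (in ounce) 6318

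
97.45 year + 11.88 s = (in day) 3.557e+04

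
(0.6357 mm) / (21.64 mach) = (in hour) 2.396e-11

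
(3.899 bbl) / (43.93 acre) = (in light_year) 3.686e-22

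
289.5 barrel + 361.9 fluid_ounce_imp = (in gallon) 1.216e+04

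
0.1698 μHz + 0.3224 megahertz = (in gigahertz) 0.0003224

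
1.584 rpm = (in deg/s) 9.504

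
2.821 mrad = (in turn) 0.000449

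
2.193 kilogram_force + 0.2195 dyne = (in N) 21.51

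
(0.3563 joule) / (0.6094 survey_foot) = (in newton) 1.918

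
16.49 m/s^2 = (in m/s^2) 16.49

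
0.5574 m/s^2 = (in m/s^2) 0.5574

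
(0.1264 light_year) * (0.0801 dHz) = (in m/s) 9.579e+12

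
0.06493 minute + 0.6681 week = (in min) 6735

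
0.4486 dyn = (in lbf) 1.008e-06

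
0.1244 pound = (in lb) 0.1244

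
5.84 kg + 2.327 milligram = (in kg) 5.84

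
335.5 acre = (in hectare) 135.8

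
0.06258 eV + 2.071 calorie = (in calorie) 2.071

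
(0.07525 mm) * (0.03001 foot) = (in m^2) 6.883e-07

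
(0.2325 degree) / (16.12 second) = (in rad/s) 0.0002517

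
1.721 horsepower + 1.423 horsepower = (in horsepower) 3.144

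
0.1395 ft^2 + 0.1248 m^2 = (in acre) 3.404e-05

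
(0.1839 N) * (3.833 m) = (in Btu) 0.0006681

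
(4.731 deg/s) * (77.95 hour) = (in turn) 3688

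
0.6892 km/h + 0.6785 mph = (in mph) 1.107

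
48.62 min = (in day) 0.03376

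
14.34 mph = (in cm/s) 641.1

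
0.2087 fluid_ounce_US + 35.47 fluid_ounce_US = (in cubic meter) 0.001055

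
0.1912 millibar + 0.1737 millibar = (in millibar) 0.3649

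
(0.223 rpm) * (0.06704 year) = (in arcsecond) 1.018e+10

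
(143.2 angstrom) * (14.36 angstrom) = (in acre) 5.081e-21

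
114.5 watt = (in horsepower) 0.1535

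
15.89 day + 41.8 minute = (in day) 15.92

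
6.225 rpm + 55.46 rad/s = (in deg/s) 3215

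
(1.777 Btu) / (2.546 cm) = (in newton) 7.364e+04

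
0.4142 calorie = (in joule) 1.733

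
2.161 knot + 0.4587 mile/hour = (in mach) 0.003867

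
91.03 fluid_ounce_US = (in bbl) 0.01693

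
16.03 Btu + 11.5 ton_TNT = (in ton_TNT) 11.5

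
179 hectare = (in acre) 442.3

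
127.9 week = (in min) 1.289e+06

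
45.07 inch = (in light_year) 1.21e-16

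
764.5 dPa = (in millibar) 0.7645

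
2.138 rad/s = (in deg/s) 122.5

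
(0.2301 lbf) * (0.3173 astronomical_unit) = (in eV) 3.032e+29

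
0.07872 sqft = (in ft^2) 0.07872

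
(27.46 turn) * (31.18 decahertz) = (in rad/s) 5.38e+04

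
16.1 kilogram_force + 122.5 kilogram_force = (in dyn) 1.359e+08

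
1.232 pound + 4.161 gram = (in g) 563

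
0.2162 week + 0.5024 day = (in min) 2903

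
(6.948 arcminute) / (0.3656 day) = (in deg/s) 3.666e-06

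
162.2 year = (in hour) 1.421e+06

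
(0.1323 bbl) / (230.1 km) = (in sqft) 9.84e-07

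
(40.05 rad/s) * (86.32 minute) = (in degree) 1.188e+07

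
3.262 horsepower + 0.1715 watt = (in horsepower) 3.262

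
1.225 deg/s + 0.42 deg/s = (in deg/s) 1.645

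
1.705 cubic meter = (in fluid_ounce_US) 5.765e+04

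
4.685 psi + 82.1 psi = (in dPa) 5.984e+06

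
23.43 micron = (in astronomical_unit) 1.566e-16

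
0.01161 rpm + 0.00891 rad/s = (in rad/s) 0.01013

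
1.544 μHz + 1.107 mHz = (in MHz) 1.109e-09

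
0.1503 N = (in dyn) 1.503e+04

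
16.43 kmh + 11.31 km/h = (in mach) 0.02263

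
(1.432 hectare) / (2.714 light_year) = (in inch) 2.196e-11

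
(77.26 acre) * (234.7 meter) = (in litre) 7.338e+10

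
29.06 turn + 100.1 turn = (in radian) 811.5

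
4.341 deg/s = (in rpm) 0.7235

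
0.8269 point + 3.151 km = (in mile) 1.958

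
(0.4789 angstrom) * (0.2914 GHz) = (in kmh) 0.05024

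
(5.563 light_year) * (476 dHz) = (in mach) 7.357e+15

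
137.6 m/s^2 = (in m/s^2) 137.6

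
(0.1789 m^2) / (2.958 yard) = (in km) 6.614e-05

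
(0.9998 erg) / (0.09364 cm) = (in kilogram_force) 1.089e-05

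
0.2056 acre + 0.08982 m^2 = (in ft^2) 8957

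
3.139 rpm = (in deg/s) 18.83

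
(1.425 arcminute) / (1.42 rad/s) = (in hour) 8.109e-08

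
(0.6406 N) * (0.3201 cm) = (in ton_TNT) 4.901e-13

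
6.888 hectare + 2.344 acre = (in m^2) 7.837e+04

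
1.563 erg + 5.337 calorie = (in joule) 22.33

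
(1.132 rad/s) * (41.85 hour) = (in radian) 1.705e+05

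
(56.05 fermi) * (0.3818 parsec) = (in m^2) 660.3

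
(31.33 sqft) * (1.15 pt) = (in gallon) 0.3119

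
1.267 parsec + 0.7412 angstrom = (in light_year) 4.132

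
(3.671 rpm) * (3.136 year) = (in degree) 2.178e+09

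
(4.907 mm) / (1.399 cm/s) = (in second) 0.3508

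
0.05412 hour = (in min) 3.247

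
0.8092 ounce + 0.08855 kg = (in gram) 111.5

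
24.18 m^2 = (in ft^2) 260.3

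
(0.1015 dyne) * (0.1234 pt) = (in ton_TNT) 1.056e-20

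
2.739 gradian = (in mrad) 43.02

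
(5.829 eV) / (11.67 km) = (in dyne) 8.003e-18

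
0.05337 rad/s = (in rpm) 0.5096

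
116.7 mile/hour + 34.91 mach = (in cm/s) 1.194e+06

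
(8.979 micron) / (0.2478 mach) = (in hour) 2.956e-11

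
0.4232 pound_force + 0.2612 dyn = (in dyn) 1.882e+05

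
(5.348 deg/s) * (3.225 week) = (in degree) 1.043e+07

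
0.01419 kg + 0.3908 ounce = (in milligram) 2.527e+04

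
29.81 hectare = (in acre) 73.66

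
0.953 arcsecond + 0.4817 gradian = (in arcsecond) 1562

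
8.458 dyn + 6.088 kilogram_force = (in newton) 59.7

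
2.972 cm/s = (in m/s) 0.02972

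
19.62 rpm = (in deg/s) 117.7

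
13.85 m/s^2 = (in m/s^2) 13.85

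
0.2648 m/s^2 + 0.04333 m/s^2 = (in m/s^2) 0.3081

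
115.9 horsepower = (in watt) 8.643e+04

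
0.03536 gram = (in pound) 7.796e-05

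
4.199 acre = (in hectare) 1.699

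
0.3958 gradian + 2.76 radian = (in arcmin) 9510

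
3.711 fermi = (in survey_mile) 2.306e-18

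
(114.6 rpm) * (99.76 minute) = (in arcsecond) 1.482e+10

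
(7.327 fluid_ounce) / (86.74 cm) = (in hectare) 2.498e-08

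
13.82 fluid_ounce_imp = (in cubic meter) 0.0003927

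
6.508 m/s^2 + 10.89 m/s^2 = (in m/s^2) 17.4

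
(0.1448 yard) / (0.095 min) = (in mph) 0.05196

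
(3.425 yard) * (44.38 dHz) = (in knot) 27.02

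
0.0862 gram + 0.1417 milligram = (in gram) 0.08634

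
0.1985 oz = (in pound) 0.01241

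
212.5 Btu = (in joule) 2.242e+05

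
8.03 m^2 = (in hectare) 0.000803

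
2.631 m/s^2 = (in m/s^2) 2.631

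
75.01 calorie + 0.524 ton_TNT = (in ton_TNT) 0.524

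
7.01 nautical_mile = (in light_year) 1.372e-12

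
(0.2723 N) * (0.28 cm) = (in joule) 0.0007624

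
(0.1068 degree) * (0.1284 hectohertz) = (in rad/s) 0.02393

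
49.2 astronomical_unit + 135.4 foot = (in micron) 7.36e+18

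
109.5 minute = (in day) 0.07604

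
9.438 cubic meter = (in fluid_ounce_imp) 3.322e+05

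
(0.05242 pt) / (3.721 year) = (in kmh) 5.673e-13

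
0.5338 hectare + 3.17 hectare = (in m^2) 3.704e+04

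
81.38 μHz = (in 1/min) 0.004883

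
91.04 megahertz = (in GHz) 0.09104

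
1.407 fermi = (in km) 1.407e-18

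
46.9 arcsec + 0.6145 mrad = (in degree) 0.04824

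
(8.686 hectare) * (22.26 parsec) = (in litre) 5.966e+25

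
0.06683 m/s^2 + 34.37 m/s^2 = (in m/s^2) 34.44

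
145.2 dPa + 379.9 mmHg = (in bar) 0.5066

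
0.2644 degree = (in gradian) 0.2938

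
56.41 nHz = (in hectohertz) 5.641e-10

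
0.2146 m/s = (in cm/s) 21.46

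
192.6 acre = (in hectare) 77.94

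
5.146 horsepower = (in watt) 3837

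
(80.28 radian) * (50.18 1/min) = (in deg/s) 3847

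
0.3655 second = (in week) 6.043e-07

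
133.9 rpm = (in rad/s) 14.02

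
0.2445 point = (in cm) 0.008625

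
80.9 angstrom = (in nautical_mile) 4.368e-12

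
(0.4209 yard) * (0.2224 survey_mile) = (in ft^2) 1483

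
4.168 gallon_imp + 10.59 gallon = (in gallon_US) 15.6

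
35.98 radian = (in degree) 2062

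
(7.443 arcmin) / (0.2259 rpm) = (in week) 1.513e-07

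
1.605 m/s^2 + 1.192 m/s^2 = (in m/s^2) 2.797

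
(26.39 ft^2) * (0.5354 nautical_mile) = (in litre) 2.431e+06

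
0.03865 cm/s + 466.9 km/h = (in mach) 0.3809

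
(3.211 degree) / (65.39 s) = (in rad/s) 0.0008571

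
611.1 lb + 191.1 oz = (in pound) 623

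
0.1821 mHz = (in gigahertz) 1.821e-13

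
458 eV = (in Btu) 6.955e-20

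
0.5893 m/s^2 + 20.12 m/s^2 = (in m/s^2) 20.71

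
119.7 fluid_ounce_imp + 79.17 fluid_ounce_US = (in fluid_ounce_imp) 202.1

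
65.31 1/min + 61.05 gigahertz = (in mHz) 6.105e+13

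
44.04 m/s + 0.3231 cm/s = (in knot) 85.61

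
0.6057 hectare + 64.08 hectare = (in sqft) 6.963e+06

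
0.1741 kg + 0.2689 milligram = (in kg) 0.1741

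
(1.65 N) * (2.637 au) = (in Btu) 6.169e+08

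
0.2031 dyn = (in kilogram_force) 2.071e-07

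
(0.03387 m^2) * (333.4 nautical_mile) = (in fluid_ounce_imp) 7.36e+08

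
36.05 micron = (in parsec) 1.168e-21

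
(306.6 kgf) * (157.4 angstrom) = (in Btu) 4.486e-08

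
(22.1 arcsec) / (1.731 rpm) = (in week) 9.773e-10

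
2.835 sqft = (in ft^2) 2.835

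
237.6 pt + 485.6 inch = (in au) 8.301e-11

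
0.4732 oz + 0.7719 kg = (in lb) 1.731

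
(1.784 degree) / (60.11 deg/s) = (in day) 3.435e-07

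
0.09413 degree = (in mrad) 1.643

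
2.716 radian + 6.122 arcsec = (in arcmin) 9337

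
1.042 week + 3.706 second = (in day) 7.294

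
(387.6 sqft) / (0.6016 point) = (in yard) 1.856e+05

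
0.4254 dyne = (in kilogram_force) 4.338e-07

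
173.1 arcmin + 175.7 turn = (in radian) 1104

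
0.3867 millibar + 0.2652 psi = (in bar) 0.01867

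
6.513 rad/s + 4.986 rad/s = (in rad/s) 11.5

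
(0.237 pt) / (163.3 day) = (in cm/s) 5.926e-10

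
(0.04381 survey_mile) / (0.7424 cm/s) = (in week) 0.0157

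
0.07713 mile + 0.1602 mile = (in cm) 3.819e+04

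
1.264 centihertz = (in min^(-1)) 0.7584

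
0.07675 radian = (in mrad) 76.75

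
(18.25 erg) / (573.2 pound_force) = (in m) 7.158e-10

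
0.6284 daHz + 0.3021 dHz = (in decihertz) 63.14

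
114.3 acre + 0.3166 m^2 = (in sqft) 4.979e+06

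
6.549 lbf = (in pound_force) 6.549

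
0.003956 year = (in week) 0.2063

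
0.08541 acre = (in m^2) 345.6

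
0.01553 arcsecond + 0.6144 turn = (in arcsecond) 7.963e+05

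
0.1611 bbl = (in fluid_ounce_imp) 901.4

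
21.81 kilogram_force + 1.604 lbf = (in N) 221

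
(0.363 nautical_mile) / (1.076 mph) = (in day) 0.01618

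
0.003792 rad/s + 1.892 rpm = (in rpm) 1.928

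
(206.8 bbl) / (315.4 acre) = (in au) 1.722e-16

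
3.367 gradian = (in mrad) 52.89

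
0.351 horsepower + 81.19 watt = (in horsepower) 0.4599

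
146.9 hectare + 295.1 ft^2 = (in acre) 363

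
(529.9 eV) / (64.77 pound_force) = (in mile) 1.831e-22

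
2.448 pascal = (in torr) 0.01836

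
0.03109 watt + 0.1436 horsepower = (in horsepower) 0.1436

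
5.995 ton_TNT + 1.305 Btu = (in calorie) 5.995e+09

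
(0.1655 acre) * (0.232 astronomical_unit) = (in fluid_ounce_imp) 8.181e+17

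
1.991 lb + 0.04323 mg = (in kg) 0.9031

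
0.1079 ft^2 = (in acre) 2.477e-06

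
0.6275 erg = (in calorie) 1.5e-08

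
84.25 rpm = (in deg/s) 505.5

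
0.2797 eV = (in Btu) 4.247e-23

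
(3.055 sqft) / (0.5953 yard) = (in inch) 20.53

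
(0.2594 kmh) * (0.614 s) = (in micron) 4.424e+04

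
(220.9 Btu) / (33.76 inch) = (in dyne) 2.718e+10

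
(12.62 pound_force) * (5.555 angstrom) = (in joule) 3.118e-08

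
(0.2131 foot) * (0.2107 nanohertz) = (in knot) 2.66e-11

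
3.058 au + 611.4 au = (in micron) 9.192e+19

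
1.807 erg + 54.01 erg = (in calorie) 1.334e-06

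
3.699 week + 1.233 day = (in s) 2.344e+06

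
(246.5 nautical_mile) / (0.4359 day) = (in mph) 27.12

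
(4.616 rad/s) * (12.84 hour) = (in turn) 3.396e+04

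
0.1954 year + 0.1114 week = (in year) 0.1975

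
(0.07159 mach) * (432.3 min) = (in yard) 6.915e+05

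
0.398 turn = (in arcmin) 8597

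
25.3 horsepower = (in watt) 1.887e+04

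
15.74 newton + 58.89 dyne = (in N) 15.74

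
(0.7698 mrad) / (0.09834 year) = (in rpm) 2.37e-09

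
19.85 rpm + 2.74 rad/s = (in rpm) 46.02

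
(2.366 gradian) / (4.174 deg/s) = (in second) 0.5102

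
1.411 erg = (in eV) 8.807e+11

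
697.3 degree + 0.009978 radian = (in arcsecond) 2.512e+06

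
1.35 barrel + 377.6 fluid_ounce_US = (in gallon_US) 59.65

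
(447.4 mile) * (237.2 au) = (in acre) 6.313e+15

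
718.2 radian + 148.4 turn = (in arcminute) 5.674e+06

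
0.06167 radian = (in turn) 0.009815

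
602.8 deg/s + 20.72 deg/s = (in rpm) 103.9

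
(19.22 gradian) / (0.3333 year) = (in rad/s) 2.872e-08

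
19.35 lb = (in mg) 8.777e+06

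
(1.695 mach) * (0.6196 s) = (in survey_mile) 0.2222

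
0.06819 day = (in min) 98.19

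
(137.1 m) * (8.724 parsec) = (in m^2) 3.691e+19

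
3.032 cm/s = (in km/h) 0.1092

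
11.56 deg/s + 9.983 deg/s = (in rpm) 3.591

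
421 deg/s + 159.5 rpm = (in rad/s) 24.05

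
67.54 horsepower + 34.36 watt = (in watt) 5.04e+04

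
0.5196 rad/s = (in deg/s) 29.77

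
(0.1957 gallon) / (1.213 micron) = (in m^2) 610.7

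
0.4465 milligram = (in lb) 9.844e-07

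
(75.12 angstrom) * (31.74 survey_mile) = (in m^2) 0.0003837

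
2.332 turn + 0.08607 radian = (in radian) 14.74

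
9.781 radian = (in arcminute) 3.362e+04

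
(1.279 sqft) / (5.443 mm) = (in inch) 859.5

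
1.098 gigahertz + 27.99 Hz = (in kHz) 1.098e+06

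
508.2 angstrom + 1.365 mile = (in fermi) 2.197e+18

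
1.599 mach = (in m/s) 544.5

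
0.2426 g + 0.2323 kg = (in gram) 232.5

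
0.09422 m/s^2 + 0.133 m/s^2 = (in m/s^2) 0.2272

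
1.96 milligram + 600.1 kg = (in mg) 6.001e+08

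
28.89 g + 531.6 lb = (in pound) 531.7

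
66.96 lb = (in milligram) 3.037e+07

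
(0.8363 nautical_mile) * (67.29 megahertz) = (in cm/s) 1.042e+13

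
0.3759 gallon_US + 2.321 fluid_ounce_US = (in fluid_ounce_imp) 52.5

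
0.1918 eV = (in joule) 3.073e-20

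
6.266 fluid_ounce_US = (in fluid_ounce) 6.266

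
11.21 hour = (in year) 0.00128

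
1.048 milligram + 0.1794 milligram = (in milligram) 1.227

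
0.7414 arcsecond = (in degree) 0.0002059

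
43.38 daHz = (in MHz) 0.0004338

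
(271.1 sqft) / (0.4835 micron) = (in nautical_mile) 2.813e+04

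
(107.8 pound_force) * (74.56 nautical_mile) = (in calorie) 1.583e+07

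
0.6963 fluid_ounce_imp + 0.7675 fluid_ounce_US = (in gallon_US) 0.01122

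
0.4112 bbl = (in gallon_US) 17.27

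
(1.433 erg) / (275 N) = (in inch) 2.052e-08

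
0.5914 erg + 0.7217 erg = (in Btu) 1.245e-10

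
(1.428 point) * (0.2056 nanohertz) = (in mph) 2.317e-13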